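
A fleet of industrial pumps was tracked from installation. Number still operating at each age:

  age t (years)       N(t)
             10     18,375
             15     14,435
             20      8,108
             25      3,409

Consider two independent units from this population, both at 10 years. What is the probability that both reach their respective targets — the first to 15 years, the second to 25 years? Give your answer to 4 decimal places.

p₁ = N(15)/N(10) = 14,435/18,375 = 0.785578; p₂ = N(25)/N(10) = 3,409/18,375 = 0.185524.
P(both) = p₁ × p₂ = 0.785578 × 0.185524 = 0.145744.

0.1457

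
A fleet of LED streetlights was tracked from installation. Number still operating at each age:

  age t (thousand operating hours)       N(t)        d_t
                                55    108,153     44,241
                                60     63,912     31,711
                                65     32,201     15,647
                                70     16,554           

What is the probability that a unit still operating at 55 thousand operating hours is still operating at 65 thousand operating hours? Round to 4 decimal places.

The conditional survival probability is N(65)/N(55) = 32,201/108,153 = 0.297736.

0.2977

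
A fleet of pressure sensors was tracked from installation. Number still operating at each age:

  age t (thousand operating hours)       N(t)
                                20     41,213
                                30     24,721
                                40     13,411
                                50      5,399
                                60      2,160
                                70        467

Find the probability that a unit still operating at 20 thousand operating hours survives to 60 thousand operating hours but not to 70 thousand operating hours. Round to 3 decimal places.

0.041

This is the probability of reaching 60 but not 70, conditional on being operational at 20: (N(60) − N(70)) / N(20).
= (2,160 − 467) / 41,213 = 1,693 / 41,213 = 0.041079.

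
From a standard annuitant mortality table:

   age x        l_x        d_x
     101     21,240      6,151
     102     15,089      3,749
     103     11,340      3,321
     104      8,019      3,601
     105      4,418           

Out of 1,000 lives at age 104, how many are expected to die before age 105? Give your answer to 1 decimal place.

449.1

The relevant probability is 1 − 4,418/8,019 = 0.449058.
Expected number = 1,000 × 0.449058 = 449.1.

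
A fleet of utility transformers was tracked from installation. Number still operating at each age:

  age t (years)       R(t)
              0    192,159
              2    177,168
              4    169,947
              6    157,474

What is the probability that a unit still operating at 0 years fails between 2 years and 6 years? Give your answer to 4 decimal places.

0.1025

This is the probability of reaching 2 but not 6, conditional on being operational at 0: (R(2) − R(6)) / R(0).
= (177,168 − 157,474) / 192,159 = 19,694 / 192,159 = 0.102488.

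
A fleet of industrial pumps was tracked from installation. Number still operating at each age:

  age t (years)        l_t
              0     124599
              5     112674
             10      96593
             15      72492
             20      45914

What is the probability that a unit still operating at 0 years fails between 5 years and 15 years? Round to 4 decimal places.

This is the probability of reaching 5 but not 15, conditional on being operational at 0: (l_5 − l_15) / l_0.
= (112674 − 72492) / 124599 = 40182 / 124599 = 0.322491.

0.3225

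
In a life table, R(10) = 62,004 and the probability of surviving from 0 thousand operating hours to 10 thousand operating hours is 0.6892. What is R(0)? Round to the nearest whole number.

89965

R(0) = R(10) / p = 62,004 / 0.6892 = 89965.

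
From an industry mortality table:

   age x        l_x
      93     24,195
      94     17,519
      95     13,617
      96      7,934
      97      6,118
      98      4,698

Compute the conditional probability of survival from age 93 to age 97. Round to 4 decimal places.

0.2529

The conditional survival probability is l_97/l_93 = 6,118/24,195 = 0.252862.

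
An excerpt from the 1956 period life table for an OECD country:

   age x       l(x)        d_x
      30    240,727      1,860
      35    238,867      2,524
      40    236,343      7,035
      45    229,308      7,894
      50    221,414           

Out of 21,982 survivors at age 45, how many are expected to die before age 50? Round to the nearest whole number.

757

The relevant probability is 1 − 221,414/229,308 = 0.034425.
Expected number = 21,982 × 0.034425 = 757.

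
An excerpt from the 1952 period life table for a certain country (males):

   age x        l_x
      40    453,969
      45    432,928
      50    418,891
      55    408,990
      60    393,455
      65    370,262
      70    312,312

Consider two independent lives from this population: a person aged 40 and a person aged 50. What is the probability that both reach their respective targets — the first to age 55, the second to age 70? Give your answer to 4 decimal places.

p₁ = l_55/l_40 = 408,990/453,969 = 0.900921; p₂ = l_70/l_50 = 312,312/418,891 = 0.745569.
P(both) = p₁ × p₂ = 0.900921 × 0.745569 = 0.671699.

0.6717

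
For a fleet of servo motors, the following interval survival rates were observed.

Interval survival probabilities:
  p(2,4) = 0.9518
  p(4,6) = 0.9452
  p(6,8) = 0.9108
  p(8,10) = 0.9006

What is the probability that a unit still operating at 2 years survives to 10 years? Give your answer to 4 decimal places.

0.7379

The overall survival probability is 0.9518 × 0.9452 × 0.9108 × 0.9006.
= 0.737946.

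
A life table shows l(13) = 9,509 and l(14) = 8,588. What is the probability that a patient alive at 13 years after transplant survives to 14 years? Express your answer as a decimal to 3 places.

0.903

The conditional survival probability is l(14)/l(13) = 8,588/9,509 = 0.903144.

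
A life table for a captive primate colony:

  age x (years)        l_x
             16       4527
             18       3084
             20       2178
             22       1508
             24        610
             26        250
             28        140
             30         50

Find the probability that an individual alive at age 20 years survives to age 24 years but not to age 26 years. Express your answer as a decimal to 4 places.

0.1653

This is the probability of reaching 24 but not 26, conditional on being alive at 20: (l_24 − l_26) / l_20.
= (610 − 250) / 2178 = 360 / 2178 = 0.165289.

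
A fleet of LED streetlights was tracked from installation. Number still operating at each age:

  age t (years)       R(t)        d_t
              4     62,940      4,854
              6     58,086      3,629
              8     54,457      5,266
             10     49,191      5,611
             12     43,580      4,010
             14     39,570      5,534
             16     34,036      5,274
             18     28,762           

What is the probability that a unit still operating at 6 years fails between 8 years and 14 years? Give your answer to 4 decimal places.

This is the probability of reaching 8 but not 14, conditional on being operational at 6: (R(8) − R(14)) / R(6).
= (54,457 − 39,570) / 58,086 = 14,887 / 58,086 = 0.256292.

0.2563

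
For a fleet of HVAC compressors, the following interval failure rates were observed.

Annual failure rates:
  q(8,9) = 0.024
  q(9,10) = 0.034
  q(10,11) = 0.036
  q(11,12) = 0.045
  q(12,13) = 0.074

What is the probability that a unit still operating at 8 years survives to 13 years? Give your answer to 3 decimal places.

The overall survival probability is (1 − 0.024) × (1 − 0.034) × (1 − 0.036) × (1 − 0.045) × (1 − 0.074).
= 0.976 × 0.966 × 0.964 × 0.955 × 0.926 = 0.803745.

0.804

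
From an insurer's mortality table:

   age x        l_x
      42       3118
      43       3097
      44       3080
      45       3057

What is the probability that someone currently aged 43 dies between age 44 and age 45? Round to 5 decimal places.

0.00743

This is the probability of reaching 44 but not 45, conditional on being alive at 43: (l_44 − l_45) / l_43.
= (3080 − 3057) / 3097 = 23 / 3097 = 0.007427.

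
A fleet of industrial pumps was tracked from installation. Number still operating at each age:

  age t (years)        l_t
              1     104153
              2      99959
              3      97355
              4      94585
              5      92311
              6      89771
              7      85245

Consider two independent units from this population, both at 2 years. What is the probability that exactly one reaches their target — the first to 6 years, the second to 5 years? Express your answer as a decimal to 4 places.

0.1628

p₁ = l_6/l_2 = 89771/99959 = 0.898078; p₂ = l_5/l_2 = 92311/99959 = 0.923489.
P(exactly one) = p₁(1−p₂) + (1−p₁)p₂ = 0.068713 + 0.094124 = 0.162837.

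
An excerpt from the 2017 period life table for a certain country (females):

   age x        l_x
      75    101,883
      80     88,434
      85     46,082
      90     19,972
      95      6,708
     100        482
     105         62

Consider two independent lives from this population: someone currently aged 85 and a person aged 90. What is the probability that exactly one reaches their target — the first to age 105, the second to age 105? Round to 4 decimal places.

0.0044

p₁ = l_105/l_85 = 62/46,082 = 0.001345; p₂ = l_105/l_90 = 62/19,972 = 0.003104.
P(exactly one) = p₁(1−p₂) + (1−p₁)p₂ = 0.001341 + 0.003100 = 0.004441.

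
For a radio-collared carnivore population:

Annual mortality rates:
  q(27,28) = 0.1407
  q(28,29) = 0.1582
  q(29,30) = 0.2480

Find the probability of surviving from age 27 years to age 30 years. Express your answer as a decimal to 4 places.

Survival from 27 to 30 is the product of surviving each interval: (1 − 0.1407) × (1 − 0.1582) × (1 − 0.2480).
= 0.8593 × 0.8418 × 0.7520 = 0.543966.

0.5440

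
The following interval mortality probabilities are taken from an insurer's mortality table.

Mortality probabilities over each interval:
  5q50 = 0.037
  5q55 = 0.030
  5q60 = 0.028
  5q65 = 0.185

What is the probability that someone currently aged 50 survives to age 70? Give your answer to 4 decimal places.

0.7400

Chaining the interval survival probabilities: (1 − 0.037) × (1 − 0.030) × (1 − 0.028) × (1 − 0.185).
= 0.963 × 0.970 × 0.972 × 0.815 = 0.739983.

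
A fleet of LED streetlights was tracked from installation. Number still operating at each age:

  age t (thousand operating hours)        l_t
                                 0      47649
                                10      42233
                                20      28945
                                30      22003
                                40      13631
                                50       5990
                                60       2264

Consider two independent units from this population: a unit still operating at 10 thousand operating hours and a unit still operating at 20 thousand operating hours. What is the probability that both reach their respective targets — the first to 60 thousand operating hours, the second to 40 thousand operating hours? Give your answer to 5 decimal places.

0.02525

p₁ = l_60/l_10 = 2264/42233 = 0.053607; p₂ = l_40/l_20 = 13631/28945 = 0.470928.
P(both) = p₁ × p₂ = 0.053607 × 0.470928 = 0.025245.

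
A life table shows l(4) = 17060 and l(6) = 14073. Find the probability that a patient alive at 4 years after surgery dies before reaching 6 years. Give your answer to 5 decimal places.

0.17509

P(die before 6 | alive at 4) = 1 − l(6)/l(4) = 1 − 14073/17060 = (2987)/17060 = 0.175088.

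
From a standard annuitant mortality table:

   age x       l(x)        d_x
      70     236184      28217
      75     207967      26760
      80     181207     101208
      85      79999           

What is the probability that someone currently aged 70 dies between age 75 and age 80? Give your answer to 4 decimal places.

This is the probability of reaching 75 but not 80, conditional on being alive at 70: (l(75) − l(80)) / l(70).
= (207967 − 181207) / 236184 = 26760 / 236184 = 0.113301.

0.1133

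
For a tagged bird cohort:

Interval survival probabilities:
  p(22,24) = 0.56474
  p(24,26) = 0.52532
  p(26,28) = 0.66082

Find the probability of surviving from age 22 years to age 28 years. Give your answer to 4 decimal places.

The overall survival probability is 0.56474 × 0.52532 × 0.66082.
= 0.196045.

0.1960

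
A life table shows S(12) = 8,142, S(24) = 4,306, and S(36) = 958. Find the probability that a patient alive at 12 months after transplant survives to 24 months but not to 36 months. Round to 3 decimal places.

0.411

This is the probability of reaching 24 but not 36, conditional on being alive at 12: (S(24) − S(36)) / S(12).
= (4,306 − 958) / 8,142 = 3,348 / 8,142 = 0.411201.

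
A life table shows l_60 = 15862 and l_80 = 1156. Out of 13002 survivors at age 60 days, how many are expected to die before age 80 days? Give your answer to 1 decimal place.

12054.4

The relevant probability is 1 − 1156/15862 = 0.927121.
Expected number = 13002 × 0.927121 = 12054.4.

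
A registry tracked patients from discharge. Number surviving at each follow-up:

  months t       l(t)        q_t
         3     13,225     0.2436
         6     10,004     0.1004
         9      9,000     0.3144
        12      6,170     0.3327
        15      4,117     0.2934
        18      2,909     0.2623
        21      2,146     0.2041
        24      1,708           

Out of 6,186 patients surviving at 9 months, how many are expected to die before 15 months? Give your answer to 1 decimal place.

The relevant probability is 1 − 4,117/9,000 = 0.542556.
Expected number = 6,186 × 0.542556 = 3356.2.

3356.2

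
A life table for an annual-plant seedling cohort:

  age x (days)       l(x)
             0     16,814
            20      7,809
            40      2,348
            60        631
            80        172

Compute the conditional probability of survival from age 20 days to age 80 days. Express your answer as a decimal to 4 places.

0.0220

The conditional survival probability is l(80)/l(20) = 172/7,809 = 0.022026.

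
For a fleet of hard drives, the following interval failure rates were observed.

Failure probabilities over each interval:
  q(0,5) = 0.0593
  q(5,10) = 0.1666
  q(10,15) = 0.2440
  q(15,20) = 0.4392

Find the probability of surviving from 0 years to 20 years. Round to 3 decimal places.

The overall survival probability is (1 − 0.0593) × (1 − 0.1666) × (1 − 0.2440) × (1 − 0.4392).
= 0.9407 × 0.8334 × 0.7560 × 0.5608 = 0.332380.

0.332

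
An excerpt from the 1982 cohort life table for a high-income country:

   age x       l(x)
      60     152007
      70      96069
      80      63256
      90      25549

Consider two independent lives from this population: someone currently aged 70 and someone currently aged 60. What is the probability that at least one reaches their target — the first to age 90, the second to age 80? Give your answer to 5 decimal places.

0.57141

p₁ = l(90)/l(70) = 25549/96069 = 0.265944; p₂ = l(80)/l(60) = 63256/152007 = 0.416139.
P(at least one) = 1 − (1−p₁)(1−p₂) = 1 − 0.734056 × 0.583861 = 0.571413.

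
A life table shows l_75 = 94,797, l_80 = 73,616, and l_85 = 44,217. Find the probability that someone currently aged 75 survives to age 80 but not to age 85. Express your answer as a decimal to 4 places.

We want 5|5q75 = (l_80 − l_85)/l_75.
This is the probability of reaching 80 but not 85, conditional on being alive at 75: (l_80 − l_85) / l_75.
= (73,616 − 44,217) / 94,797 = 29,399 / 94,797 = 0.310126.

0.3101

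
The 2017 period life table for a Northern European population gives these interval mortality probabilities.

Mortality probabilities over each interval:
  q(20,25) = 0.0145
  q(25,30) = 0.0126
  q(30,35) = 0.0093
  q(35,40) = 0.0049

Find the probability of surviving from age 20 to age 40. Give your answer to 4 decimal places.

0.9593

P(survive 20→40) = (1 − 0.0145) × (1 − 0.0126) × (1 − 0.0093) × (1 − 0.0049).
= 0.9855 × 0.9874 × 0.9907 × 0.9951 = 0.959309.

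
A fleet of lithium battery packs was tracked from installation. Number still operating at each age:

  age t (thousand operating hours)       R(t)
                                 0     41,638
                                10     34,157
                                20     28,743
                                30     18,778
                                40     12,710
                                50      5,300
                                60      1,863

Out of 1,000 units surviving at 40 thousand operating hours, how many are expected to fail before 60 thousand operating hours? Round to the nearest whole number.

The relevant probability is 1 − 1,863/12,710 = 0.853423.
Expected number = 1,000 × 0.853423 = 853.

853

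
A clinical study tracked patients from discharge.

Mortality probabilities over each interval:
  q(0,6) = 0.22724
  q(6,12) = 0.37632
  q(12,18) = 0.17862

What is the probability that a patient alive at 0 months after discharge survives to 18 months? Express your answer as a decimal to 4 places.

0.3959

Chaining the interval survival probabilities: (1 − 0.22724) × (1 − 0.37632) × (1 − 0.17862).
= 0.77276 × 0.62368 × 0.82138 = 0.395868.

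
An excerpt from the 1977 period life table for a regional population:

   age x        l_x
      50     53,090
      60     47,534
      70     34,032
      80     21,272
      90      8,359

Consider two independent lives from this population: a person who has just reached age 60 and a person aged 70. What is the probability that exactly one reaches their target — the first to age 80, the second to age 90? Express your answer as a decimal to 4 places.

p₁ = l_80/l_60 = 21,272/47,534 = 0.447511; p₂ = l_90/l_70 = 8,359/34,032 = 0.245622.
P(exactly one) = p₁(1−p₂) + (1−p₁)p₂ = 0.337592 + 0.135703 = 0.473296.

0.4733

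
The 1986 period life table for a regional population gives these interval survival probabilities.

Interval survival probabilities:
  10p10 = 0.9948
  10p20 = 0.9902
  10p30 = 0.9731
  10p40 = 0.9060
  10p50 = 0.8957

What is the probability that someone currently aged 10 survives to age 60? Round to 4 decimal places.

0.7779

Chaining the interval survival probabilities: 0.9948 × 0.9902 × 0.9731 × 0.9060 × 0.8957.
= 0.777870.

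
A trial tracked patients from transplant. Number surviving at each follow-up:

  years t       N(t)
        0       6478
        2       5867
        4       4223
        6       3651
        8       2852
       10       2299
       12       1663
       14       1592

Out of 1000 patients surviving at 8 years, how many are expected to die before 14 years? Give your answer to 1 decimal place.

441.8

The relevant probability is 1 − 1592/2852 = 0.441795.
Expected number = 1000 × 0.441795 = 441.8.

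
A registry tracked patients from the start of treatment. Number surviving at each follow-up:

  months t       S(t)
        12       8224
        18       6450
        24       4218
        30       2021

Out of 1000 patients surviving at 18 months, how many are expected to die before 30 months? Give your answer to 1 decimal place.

686.7

The relevant probability is 1 − 2021/6450 = 0.686667.
Expected number = 1000 × 0.686667 = 686.7.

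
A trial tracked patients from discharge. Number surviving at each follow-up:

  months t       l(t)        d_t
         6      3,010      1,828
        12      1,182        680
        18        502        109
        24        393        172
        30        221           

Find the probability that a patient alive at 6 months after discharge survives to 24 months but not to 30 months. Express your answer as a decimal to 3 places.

This is the probability of reaching 24 but not 30, conditional on being alive at 6: (l(24) − l(30)) / l(6).
= (393 − 221) / 3,010 = 172 / 3,010 = 0.057143.

0.057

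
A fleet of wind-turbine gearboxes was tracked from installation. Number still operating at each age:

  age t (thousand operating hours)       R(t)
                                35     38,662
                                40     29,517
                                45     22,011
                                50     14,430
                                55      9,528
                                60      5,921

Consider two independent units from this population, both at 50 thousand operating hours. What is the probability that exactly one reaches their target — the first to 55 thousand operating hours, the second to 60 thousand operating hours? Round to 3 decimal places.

0.529

p₁ = R(55)/R(50) = 9,528/14,430 = 0.660291; p₂ = R(60)/R(50) = 5,921/14,430 = 0.410326.
P(exactly one) = p₁(1−p₂) + (1−p₁)p₂ = 0.389356 + 0.139391 = 0.528748.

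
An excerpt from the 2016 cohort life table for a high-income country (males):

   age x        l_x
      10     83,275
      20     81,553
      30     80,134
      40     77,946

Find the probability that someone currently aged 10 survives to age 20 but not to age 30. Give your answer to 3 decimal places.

This is the probability of reaching 20 but not 30, conditional on being alive at 10: (l_20 − l_30) / l_10.
= (81,553 − 80,134) / 83,275 = 1,419 / 83,275 = 0.017040.

0.017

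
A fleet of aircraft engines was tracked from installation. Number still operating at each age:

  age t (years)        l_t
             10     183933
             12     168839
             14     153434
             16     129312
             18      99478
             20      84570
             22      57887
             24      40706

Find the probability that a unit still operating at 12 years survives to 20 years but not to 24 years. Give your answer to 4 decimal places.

0.2598

This is the probability of reaching 20 but not 24, conditional on being operational at 12: (l_20 − l_24) / l_12.
= (84570 − 40706) / 168839 = 43864 / 168839 = 0.259798.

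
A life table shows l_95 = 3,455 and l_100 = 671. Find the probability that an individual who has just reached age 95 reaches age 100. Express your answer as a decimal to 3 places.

The conditional survival probability is l_100/l_95 = 671/3,455 = 0.194211.

0.194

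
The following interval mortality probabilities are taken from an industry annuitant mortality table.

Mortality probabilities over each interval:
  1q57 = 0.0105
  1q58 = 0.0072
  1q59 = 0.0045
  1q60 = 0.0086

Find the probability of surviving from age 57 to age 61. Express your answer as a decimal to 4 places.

0.9695

The overall survival probability is (1 − 0.0105) × (1 − 0.0072) × (1 − 0.0045) × (1 − 0.0086).
= 0.9895 × 0.9928 × 0.9955 × 0.9914 = 0.969544.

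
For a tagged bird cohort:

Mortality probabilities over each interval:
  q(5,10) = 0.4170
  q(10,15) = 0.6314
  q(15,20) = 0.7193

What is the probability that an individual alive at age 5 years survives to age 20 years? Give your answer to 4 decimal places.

Chaining the interval survival probabilities: (1 − 0.4170) × (1 − 0.6314) × (1 − 0.7193).
= 0.5830 × 0.3686 × 0.2807 = 0.060321.

0.0603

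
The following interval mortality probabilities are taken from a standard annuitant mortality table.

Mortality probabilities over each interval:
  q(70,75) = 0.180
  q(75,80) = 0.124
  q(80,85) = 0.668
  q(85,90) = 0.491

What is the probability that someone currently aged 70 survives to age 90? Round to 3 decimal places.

0.121

The overall survival probability is (1 − 0.180) × (1 − 0.124) × (1 − 0.668) × (1 − 0.491).
= 0.820 × 0.876 × 0.332 × 0.509 = 0.121387.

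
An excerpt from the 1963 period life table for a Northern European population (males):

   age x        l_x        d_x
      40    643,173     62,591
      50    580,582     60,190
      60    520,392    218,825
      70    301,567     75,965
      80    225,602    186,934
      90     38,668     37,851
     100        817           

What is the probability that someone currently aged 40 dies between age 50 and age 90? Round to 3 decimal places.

0.843

This is the probability of reaching 50 but not 90, conditional on being alive at 40: (l_50 − l_90) / l_40.
= (580,582 − 38,668) / 643,173 = 541,914 / 643,173 = 0.842563.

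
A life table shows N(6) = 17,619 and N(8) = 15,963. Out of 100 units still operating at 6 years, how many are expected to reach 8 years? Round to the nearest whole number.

91

The relevant probability is 15,963/17,619 = 0.906011.
Expected number = 100 × 0.906011 = 91.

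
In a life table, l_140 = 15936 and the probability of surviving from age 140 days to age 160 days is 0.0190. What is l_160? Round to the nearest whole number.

303

l_160 = l_140 × p = 15936 × 0.0190 = 303.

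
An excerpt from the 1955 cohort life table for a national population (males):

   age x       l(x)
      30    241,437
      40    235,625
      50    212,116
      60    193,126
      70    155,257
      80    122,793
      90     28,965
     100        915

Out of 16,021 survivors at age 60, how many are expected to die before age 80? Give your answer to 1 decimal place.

The relevant probability is 1 − 122,793/193,126 = 0.364182.
Expected number = 16,021 × 0.364182 = 5834.6.

5834.6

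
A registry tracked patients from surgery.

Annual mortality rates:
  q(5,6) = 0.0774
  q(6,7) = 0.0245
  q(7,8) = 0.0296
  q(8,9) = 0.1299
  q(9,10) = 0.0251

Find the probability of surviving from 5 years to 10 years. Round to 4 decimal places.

Chaining the interval survival probabilities: (1 − 0.0774) × (1 − 0.0245) × (1 − 0.0296) × (1 − 0.1299) × (1 − 0.0251).
= 0.9226 × 0.9755 × 0.9704 × 0.8701 × 0.9749 = 0.740834.

0.7408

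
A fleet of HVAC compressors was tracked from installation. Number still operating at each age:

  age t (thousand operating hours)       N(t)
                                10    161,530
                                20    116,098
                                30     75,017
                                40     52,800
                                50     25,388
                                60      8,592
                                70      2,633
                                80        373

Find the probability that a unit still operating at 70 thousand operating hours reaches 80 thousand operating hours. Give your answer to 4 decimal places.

The conditional survival probability is N(80)/N(70) = 373/2,633 = 0.141664.

0.1417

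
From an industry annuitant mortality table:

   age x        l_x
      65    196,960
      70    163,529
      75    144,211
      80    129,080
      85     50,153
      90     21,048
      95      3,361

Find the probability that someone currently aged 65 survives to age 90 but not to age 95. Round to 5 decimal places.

0.08980

This is the probability of reaching 90 but not 95, conditional on being alive at 65: (l_90 − l_95) / l_65.
= (21,048 − 3,361) / 196,960 = 17,687 / 196,960 = 0.089800.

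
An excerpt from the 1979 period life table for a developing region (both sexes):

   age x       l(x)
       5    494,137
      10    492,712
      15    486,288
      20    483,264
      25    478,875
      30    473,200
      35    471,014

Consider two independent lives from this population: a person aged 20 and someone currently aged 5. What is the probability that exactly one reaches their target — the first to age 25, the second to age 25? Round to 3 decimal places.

0.039

p₁ = l(25)/l(20) = 478,875/483,264 = 0.990918; p₂ = l(25)/l(5) = 478,875/494,137 = 0.969114.
P(exactly one) = p₁(1−p₂) + (1−p₁)p₂ = 0.030605 + 0.008801 = 0.039407.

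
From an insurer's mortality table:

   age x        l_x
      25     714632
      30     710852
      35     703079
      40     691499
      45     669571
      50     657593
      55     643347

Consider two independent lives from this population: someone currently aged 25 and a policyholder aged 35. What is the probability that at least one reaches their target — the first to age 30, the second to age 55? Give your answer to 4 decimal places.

p₁ = l_30/l_25 = 710852/714632 = 0.994711; p₂ = l_55/l_35 = 643347/703079 = 0.915042.
P(at least one) = 1 − (1−p₁)(1−p₂) = 1 − 0.005289 × 0.084958 = 0.999551.

0.9996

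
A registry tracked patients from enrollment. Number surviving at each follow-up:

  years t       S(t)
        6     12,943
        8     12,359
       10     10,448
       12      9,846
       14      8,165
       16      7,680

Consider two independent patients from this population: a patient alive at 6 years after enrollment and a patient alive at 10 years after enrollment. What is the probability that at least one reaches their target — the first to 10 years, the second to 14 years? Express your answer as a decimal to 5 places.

0.95788

p₁ = S(10)/S(6) = 10,448/12,943 = 0.807232; p₂ = S(14)/S(10) = 8,165/10,448 = 0.781489.
P(at least one) = 1 − (1−p₁)(1−p₂) = 1 − 0.192768 × 0.218511 = 0.957878.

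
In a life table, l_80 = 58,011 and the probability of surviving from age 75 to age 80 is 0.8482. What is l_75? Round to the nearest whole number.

68393

l_75 = l_80 / p = 58,011 / 0.8482 = 68393.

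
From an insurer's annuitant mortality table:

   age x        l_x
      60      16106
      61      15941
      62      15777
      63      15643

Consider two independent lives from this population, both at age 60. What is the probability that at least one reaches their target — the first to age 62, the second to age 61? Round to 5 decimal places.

p₁ = l_62/l_60 = 15777/16106 = 0.979573; p₂ = l_61/l_60 = 15941/16106 = 0.989755.
P(at least one) = 1 − (1−p₁)(1−p₂) = 1 − 0.020427 × 0.010245 = 0.999791.

0.99979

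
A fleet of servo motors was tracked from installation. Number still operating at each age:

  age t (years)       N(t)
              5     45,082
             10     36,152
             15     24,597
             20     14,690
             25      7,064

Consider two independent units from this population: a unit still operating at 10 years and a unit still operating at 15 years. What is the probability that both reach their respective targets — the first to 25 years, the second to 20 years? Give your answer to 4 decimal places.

0.1167

p₁ = N(25)/N(10) = 7,064/36,152 = 0.195397; p₂ = N(20)/N(15) = 14,690/24,597 = 0.597227.
P(both) = p₁ × p₂ = 0.195397 × 0.597227 = 0.116696.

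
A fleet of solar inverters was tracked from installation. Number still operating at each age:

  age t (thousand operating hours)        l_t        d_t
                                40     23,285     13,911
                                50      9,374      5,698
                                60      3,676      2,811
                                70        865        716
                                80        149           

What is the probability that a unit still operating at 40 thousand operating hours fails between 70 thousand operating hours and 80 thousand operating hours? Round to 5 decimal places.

0.03075

This is the probability of reaching 70 but not 80, conditional on being operational at 40: (l_70 − l_80) / l_40.
= (865 − 149) / 23,285 = 716 / 23,285 = 0.030749.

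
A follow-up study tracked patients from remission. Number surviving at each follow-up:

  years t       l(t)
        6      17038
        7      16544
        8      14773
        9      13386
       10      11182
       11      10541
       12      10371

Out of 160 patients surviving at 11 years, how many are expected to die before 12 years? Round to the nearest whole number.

The relevant probability is 1 − 10371/10541 = 0.016128.
Expected number = 160 × 0.016128 = 3.

3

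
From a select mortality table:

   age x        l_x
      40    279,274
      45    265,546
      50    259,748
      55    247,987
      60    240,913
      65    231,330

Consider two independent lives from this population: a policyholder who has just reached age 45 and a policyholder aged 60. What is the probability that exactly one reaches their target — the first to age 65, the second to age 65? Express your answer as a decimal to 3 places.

p₁ = l_65/l_45 = 231,330/265,546 = 0.871149; p₂ = l_65/l_60 = 231,330/240,913 = 0.960222.
P(exactly one) = p₁(1−p₂) + (1−p₁)p₂ = 0.034653 + 0.123726 = 0.158378.

0.158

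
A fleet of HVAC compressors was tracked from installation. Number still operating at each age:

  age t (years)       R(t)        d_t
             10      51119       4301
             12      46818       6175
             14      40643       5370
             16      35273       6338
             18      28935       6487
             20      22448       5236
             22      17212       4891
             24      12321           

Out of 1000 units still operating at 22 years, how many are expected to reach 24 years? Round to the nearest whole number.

The relevant probability is 12321/17212 = 0.715838.
Expected number = 1000 × 0.715838 = 716.

716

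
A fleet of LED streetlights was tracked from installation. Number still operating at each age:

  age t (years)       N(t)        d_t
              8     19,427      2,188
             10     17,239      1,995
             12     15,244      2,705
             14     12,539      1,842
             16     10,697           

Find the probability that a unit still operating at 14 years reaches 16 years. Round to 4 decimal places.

0.8531

The conditional survival probability is N(16)/N(14) = 10,697/12,539 = 0.853098.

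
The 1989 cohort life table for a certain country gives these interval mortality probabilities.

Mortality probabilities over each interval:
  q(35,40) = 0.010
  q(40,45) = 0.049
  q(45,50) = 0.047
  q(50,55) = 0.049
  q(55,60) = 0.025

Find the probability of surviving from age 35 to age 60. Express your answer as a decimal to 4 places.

The overall survival probability is (1 − 0.010) × (1 − 0.049) × (1 − 0.047) × (1 − 0.049) × (1 − 0.025).
= 0.990 × 0.951 × 0.953 × 0.951 × 0.975 = 0.831943.

0.8319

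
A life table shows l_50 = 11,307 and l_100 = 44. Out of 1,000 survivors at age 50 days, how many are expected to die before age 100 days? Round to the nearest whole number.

The relevant probability is 1 − 44/11,307 = 0.996109.
Expected number = 1,000 × 0.996109 = 996.

996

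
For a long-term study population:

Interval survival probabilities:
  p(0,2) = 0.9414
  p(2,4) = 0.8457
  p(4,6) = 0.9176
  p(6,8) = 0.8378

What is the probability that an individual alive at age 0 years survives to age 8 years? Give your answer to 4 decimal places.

P(survive 0→8) = 0.9414 × 0.8457 × 0.9176 × 0.8378.
= 0.612046.

0.6120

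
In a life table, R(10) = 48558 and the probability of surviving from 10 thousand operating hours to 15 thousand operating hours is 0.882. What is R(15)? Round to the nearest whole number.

R(15) = R(10) × p = 48558 × 0.882 = 42828.

42828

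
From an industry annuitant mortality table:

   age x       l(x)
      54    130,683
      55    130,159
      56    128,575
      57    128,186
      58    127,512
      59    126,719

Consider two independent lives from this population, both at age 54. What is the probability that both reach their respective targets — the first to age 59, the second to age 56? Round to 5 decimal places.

0.95403

p₁ = l(59)/l(54) = 126,719/130,683 = 0.969667; p₂ = l(56)/l(54) = 128,575/130,683 = 0.983869.
P(both) = p₁ × p₂ = 0.969667 × 0.983869 = 0.954025.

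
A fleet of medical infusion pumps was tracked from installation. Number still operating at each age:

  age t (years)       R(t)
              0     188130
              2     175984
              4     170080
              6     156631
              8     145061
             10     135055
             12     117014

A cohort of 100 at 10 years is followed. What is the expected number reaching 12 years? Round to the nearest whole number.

87

The relevant probability is 117014/135055 = 0.866417.
Expected number = 100 × 0.866417 = 87.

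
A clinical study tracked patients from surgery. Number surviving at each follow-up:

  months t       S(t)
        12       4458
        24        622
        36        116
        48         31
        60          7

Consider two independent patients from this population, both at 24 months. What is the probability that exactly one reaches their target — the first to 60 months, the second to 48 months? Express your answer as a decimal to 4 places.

0.0600

p₁ = S(60)/S(24) = 7/622 = 0.011254; p₂ = S(48)/S(24) = 31/622 = 0.049839.
P(exactly one) = p₁(1−p₂) + (1−p₁)p₂ = 0.010693 + 0.049278 = 0.059971.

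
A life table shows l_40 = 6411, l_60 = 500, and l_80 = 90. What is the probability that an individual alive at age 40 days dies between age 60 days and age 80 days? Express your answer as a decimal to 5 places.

0.06395

This is the probability of reaching 60 but not 80, conditional on being alive at 40: (l_60 − l_80) / l_40.
= (500 − 90) / 6411 = 410 / 6411 = 0.063953.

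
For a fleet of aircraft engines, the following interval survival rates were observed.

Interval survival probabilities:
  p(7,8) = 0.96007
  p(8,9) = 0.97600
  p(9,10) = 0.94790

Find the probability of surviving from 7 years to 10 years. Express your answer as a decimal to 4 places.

0.8882

The overall survival probability is 0.96007 × 0.97600 × 0.94790.
= 0.888209.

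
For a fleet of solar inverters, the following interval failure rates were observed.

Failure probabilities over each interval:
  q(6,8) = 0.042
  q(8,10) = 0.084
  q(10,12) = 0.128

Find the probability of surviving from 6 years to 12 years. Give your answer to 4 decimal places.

0.7652

Chaining the interval survival probabilities: (1 − 0.042) × (1 − 0.084) × (1 − 0.128).
= 0.958 × 0.916 × 0.872 = 0.765204.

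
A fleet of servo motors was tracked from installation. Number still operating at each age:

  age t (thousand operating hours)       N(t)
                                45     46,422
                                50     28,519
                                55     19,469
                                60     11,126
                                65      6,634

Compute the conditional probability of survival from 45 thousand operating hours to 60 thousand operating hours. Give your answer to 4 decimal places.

The conditional survival probability is N(60)/N(45) = 11,126/46,422 = 0.239671.

0.2397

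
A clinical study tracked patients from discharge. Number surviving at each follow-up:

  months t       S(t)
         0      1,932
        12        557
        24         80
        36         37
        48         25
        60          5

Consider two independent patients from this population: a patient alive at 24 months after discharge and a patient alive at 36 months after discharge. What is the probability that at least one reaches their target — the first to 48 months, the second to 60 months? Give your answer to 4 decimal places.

p₁ = S(48)/S(24) = 25/80 = 0.312500; p₂ = S(60)/S(36) = 5/37 = 0.135135.
P(at least one) = 1 − (1−p₁)(1−p₂) = 1 − 0.687500 × 0.864865 = 0.405405.

0.4054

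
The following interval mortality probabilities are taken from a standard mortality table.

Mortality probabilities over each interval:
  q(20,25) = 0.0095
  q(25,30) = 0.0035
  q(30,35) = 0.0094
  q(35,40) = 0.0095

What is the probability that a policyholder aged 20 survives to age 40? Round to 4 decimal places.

Chaining the interval survival probabilities: (1 − 0.0095) × (1 − 0.0035) × (1 − 0.0094) × (1 − 0.0095).
= 0.9905 × 0.9965 × 0.9906 × 0.9905 = 0.968466.

0.9685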